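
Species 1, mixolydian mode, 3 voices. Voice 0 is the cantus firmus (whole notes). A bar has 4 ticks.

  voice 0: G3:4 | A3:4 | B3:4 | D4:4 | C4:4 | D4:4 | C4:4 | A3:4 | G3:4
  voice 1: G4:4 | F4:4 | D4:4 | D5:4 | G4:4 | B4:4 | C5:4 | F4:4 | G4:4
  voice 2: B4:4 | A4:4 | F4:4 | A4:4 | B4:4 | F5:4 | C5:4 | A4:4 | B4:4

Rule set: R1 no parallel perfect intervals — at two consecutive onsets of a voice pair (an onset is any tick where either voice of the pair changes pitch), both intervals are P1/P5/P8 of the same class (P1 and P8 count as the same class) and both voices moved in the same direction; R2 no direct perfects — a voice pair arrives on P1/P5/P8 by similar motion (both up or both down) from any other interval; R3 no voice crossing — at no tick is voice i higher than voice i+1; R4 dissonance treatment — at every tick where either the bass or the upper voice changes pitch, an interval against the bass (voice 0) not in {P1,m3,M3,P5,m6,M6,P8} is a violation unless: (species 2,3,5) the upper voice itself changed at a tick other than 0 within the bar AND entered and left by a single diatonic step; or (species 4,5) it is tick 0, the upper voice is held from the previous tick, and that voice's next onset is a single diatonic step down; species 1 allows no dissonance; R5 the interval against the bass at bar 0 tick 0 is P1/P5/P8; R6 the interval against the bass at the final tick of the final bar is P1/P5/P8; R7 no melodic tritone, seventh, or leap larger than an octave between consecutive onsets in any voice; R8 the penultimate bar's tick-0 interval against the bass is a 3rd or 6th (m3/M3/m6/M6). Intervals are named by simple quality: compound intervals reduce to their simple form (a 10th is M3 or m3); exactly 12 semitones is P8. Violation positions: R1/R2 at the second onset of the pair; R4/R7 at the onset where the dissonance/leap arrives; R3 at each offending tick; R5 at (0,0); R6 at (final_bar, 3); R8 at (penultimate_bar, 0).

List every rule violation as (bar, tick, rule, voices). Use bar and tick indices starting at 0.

(0, 0, R5, (0, 2))
(2, 0, R4, (0, 2))
(3, 0, R2, (0, 1))
(3, 0, R2, (0, 2))
(3, 0, R3, (1, 2))
(3, 1, R3, (1, 2))
(3, 2, R3, (1, 2))
(3, 3, R3, (1, 2))
(4, 0, R2, (0, 1))
(4, 0, R4, (0, 2))
(5, 0, R7, (2,))
(6, 0, R2, (0, 2))
(7, 0, R1, (0, 2))
(7, 0, R8, (0, 2))
(8, 3, R6, (0, 2))

bar 0: v0=G3 v1=G4 v2=B4 downbeat M3
bar 1: v0=A3 v1=F4 v2=A4 downbeat P8
bar 2: v0=B3 v1=D4 v2=F4 downbeat TT
bar 3: v0=D4 v1=D5 v2=A4 downbeat P5
bar 4: v0=C4 v1=G4 v2=B4 downbeat M7
bar 5: v0=D4 v1=B4 v2=F5 downbeat m3
bar 6: v0=C4 v1=C5 v2=C5 downbeat P8
bar 7: v0=A3 v1=F4 v2=A4 downbeat P8
bar 8: v0=G3 v1=G4 v2=B4 downbeat M3
  -> R5 @ bar 0 tick 0 v(0, 2): opens on M3
  -> R4 @ bar 2 tick 0 v(0, 2): B3/F4 TT untreated
  -> R2 @ bar 3 tick 0 v(0, 1): B3/D4 m3 -> D4/D5 P8 similar
  -> R2 @ bar 3 tick 0 v(0, 2): B3/F4 TT -> D4/A4 P5 similar
  -> R3 @ bar 3 tick 0 v(1, 2): D5 above A4
  -> R3 @ bar 3 tick 1 v(1, 2): D5 above A4
  -> R3 @ bar 3 tick 2 v(1, 2): D5 above A4
  -> R3 @ bar 3 tick 3 v(1, 2): D5 above A4
  -> R2 @ bar 4 tick 0 v(0, 1): D4/D5 P8 -> C4/G4 P5 similar
  -> R4 @ bar 4 tick 0 v(0, 2): C4/B4 M7 untreated
  -> R7 @ bar 5 tick 0 v(2,): B4->F5 leap 6st
  -> R2 @ bar 6 tick 0 v(0, 2): D4/F5 m3 -> C4/C5 P8 similar
  -> R1 @ bar 7 tick 0 v(0, 2): C4/C5 P8 -> A3/A4 P8 similar
  -> R8 @ bar 7 tick 0 v(0, 2): penult P8 not 3rd/6th
  -> R6 @ bar 8 tick 3 v(0, 2): closes on M3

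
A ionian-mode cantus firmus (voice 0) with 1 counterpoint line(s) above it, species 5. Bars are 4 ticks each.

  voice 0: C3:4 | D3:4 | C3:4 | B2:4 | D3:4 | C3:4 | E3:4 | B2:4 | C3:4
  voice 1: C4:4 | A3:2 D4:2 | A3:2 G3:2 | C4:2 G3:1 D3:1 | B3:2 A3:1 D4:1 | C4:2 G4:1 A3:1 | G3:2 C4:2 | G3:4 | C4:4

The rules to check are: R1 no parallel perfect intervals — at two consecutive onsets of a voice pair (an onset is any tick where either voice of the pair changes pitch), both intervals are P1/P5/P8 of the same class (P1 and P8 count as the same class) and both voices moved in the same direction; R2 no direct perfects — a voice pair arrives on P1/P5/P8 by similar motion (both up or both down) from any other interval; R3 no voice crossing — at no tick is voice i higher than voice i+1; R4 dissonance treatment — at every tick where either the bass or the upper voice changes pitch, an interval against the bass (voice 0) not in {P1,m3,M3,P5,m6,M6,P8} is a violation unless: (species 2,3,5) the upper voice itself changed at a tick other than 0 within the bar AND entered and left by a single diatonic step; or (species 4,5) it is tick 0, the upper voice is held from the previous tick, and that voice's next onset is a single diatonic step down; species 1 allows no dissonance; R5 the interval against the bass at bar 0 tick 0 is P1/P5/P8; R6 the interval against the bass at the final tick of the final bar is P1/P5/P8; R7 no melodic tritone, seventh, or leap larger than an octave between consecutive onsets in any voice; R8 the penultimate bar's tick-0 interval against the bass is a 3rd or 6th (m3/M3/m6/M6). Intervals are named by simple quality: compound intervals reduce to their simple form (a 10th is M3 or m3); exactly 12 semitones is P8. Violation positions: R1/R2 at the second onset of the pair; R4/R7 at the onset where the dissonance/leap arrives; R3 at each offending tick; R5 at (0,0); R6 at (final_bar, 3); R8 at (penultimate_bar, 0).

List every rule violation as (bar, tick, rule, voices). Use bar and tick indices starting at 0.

(3, 0, R4, (0, 1))
(5, 0, R1, (0, 1))
(5, 3, R7, (1,))
(8, 0, R2, (0, 1))

bar 0: v0=C3 v1=C4 downbeat P8
bar 1: v0=D3 v1=A3 downbeat P5
bar 2: v0=C3 v1=A3 downbeat M6
bar 3: v0=B2 v1=C4 downbeat m2
bar 4: v0=D3 v1=B3 downbeat M6
bar 5: v0=C3 v1=C4 downbeat P8
bar 6: v0=E3 v1=G3 downbeat m3
bar 7: v0=B2 v1=G3 downbeat m6
bar 8: v0=C3 v1=C4 downbeat P8
  -> R4 @ bar 3 tick 0 v(0, 1): B2/C4 m2 untreated
  -> R1 @ bar 5 tick 0 v(0, 1): D3/D4 P8 -> C3/C4 P8 similar
  -> R7 @ bar 5 tick 3 v(1,): G4->A3 leap 10st
  -> R2 @ bar 8 tick 0 v(0, 1): B2/G3 m6 -> C3/C4 P8 similar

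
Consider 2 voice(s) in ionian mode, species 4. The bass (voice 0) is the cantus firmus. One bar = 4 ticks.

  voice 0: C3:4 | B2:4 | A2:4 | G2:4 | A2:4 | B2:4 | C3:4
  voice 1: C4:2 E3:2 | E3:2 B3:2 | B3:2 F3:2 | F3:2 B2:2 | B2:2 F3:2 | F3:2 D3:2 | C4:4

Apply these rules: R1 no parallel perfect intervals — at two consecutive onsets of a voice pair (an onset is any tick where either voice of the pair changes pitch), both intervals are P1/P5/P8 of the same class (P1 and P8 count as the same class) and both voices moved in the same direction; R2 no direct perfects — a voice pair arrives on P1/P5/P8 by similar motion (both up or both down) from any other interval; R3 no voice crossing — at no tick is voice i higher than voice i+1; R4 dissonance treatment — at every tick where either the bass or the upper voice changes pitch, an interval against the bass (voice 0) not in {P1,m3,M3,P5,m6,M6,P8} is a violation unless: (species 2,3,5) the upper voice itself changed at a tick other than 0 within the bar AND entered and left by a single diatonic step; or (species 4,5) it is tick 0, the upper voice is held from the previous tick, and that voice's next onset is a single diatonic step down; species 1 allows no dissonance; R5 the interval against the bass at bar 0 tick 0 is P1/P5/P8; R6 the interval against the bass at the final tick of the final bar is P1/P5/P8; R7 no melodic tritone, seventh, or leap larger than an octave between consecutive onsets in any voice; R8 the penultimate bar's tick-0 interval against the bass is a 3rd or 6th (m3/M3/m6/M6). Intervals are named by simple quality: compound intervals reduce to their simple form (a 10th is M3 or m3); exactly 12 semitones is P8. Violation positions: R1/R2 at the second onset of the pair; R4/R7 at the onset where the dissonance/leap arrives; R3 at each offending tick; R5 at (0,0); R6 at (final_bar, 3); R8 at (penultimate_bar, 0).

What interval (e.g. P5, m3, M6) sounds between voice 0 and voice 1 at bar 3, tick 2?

voice 0=G2 voice 1=B2 -> M3

M3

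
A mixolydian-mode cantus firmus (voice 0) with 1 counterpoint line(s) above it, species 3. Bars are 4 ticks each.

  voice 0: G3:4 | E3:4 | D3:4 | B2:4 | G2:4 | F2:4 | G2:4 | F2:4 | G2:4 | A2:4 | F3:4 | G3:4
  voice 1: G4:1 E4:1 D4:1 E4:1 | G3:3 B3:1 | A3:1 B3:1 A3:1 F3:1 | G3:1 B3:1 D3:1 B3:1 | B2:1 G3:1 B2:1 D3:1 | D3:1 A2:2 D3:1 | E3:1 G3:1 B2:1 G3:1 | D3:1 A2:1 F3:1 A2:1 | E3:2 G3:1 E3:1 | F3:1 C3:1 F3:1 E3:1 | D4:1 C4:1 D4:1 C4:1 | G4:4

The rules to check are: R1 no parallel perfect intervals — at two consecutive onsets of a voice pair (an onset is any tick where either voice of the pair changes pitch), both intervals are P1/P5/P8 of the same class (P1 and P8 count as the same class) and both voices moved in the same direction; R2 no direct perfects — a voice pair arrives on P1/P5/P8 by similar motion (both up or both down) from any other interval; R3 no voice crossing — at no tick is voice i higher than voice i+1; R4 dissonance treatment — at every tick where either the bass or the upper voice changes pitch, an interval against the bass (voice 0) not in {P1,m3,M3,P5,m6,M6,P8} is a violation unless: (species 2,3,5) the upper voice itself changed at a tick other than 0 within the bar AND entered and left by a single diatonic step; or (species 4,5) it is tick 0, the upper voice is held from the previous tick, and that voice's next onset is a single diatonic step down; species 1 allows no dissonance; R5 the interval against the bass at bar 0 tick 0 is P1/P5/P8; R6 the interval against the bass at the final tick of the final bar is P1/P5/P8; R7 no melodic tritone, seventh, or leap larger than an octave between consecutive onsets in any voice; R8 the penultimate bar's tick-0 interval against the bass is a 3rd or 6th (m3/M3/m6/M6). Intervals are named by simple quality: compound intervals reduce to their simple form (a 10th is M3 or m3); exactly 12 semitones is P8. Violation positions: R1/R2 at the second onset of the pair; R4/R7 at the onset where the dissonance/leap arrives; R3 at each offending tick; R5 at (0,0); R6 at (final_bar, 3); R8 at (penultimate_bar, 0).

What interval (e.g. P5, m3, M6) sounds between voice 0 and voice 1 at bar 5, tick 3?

M6

voice 0=F2 voice 1=D3 -> M6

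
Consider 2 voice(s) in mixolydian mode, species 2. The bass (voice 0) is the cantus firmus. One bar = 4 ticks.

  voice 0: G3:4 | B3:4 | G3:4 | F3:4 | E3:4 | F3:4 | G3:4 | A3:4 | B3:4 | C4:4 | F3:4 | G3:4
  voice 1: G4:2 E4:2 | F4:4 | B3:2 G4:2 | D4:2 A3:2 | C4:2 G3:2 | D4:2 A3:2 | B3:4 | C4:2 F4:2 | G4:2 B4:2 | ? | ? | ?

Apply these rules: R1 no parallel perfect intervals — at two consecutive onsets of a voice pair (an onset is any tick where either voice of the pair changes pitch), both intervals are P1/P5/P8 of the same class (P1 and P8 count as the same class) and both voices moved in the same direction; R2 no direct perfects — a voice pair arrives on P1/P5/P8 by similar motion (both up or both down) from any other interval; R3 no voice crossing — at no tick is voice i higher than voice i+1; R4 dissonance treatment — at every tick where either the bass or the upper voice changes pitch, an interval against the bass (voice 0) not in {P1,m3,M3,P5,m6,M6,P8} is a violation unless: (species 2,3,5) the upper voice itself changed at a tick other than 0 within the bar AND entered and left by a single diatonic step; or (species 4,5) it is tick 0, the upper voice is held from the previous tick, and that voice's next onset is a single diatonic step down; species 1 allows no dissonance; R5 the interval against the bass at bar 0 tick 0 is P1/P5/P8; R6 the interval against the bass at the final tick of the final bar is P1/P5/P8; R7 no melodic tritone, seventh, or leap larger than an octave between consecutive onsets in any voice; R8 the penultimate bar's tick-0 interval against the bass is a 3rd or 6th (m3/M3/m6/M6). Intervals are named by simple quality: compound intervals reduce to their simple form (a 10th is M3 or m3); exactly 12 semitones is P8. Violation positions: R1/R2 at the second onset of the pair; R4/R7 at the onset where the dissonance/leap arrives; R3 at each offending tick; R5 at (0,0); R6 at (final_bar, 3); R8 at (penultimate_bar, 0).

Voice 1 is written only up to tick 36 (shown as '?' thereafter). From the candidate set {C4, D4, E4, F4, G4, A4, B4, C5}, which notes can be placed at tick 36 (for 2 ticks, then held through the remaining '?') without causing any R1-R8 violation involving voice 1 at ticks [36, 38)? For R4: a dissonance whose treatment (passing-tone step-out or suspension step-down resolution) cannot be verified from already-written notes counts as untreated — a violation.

C4: violates R7
D4: violates R4
E4: legal
F4: violates R4,R7
G4: legal
A4: legal
B4: violates R4
C5: violates R1

{A4, E4, G4}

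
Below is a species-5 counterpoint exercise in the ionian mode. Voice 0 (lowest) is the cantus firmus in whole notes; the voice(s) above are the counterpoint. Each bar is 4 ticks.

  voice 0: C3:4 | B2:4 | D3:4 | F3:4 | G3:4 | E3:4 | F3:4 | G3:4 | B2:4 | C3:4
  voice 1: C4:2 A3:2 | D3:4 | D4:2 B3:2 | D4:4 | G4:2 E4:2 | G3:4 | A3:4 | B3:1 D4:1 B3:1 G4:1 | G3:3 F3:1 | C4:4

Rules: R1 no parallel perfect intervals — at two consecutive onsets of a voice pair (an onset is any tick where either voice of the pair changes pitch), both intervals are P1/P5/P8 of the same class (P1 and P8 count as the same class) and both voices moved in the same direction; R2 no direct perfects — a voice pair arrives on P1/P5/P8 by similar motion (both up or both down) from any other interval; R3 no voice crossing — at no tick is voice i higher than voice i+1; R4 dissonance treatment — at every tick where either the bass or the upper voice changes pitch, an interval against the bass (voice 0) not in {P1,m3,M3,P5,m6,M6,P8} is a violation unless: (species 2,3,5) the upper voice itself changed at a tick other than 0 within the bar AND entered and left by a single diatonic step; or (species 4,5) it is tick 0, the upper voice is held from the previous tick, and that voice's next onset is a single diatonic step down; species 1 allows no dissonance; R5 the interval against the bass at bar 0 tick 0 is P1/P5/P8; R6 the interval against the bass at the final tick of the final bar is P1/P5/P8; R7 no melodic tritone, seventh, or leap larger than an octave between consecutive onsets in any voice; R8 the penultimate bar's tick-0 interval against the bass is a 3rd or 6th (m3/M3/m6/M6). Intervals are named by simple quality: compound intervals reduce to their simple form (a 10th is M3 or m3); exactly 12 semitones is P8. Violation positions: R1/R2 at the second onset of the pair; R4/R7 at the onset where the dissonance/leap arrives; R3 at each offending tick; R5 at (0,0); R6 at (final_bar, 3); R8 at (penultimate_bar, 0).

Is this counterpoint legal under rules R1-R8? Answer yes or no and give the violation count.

bar 0: v0=C3 v1=C4 (P8)
bar 1: v0=B2 v1=D3 (m3)
bar 2: v0=D3 v1=D4 (P8)
bar 3: v0=F3 v1=D4 (M6)
bar 4: v0=G3 v1=G4 (P8)
bar 5: v0=E3 v1=G3 (m3)
bar 6: v0=F3 v1=A3 (M3)
bar 7: v0=G3 v1=B3 (M3)
bar 8: v0=B2 v1=G3 (m6)
bar 9: v0=C3 v1=C4 (P8)
  R2 @ bar2.0: B2/D3 m3 -> D3/D4 P8 similar
  R2 @ bar4.0: F3/D4 M6 -> G3/G4 P8 similar
  R4 @ bar8.3: B2/F3 TT untreated
  R2 @ bar9.0: B2/F3 TT -> C3/C4 P8 similar

No (4 violations)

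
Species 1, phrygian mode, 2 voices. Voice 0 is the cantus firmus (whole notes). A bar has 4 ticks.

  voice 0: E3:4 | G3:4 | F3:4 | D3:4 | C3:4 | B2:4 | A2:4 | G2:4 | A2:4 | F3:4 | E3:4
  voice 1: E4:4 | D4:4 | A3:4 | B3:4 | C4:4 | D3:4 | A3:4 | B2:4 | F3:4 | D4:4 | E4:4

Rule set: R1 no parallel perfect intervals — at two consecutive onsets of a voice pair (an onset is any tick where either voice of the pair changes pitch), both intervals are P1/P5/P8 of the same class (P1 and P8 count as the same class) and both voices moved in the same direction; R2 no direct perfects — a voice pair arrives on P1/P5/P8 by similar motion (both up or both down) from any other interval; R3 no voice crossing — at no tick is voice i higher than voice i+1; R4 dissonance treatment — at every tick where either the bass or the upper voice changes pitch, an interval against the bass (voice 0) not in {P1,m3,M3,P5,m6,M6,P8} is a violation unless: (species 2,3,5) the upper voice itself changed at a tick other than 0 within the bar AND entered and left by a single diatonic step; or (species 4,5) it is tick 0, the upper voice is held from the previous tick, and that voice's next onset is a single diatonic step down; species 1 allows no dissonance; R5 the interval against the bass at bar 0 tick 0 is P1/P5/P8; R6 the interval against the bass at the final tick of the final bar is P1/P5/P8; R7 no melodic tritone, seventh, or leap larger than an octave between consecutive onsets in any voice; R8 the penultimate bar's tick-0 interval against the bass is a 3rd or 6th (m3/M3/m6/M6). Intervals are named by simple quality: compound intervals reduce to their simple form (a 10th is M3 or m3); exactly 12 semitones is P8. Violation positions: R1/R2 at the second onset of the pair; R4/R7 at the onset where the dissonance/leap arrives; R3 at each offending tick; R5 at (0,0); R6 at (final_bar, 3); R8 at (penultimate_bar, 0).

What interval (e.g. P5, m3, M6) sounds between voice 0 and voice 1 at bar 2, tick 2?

voice 0=F3 voice 1=A3 -> M3

M3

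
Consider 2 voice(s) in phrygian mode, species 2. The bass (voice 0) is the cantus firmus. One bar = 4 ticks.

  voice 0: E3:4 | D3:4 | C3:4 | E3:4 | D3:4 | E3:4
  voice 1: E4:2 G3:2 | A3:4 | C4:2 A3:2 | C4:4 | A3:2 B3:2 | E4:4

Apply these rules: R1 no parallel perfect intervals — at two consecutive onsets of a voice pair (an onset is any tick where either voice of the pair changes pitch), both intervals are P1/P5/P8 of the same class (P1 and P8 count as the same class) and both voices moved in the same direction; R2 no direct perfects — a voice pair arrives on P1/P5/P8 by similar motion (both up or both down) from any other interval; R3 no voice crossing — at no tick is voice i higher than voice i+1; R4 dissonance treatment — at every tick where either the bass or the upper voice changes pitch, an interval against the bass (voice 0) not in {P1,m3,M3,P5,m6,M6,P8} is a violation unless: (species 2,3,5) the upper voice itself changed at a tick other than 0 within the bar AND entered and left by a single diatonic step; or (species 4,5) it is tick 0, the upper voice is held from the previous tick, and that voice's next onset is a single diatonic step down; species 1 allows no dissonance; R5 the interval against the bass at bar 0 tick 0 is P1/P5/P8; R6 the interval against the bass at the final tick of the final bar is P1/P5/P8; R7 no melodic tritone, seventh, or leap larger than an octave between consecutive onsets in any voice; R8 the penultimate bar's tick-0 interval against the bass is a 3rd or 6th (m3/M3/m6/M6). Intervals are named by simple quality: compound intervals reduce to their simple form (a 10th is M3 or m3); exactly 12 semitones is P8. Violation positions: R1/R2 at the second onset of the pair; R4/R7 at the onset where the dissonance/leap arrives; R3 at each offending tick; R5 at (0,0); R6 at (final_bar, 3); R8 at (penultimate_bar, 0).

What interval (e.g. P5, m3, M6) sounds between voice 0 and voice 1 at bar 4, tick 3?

M6

voice 0=D3 voice 1=B3 -> M6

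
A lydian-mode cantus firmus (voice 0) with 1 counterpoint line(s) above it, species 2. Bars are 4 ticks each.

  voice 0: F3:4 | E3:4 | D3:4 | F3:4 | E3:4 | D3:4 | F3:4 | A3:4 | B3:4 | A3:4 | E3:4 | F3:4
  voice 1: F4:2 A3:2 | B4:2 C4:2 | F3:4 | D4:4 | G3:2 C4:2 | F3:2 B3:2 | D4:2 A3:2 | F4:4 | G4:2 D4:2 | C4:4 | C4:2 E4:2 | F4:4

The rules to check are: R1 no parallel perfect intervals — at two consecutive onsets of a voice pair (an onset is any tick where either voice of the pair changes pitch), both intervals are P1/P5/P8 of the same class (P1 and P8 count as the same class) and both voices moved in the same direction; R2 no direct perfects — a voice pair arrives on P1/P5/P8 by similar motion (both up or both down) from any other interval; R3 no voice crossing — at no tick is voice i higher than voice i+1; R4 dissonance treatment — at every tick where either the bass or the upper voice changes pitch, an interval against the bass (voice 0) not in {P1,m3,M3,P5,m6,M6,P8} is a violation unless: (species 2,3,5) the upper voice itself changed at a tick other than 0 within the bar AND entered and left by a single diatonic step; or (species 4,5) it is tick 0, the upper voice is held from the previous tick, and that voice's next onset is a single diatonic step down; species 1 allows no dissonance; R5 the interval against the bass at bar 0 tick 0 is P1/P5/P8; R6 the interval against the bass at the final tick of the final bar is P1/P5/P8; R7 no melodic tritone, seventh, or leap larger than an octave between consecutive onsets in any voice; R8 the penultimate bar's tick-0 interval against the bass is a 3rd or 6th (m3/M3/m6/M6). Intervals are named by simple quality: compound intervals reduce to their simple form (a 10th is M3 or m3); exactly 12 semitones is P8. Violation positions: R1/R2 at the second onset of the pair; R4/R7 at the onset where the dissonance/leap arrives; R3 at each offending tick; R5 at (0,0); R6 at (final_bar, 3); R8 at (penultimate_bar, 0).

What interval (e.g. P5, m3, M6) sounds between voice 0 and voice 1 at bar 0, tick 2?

M3

voice 0=F3 voice 1=A3 -> M3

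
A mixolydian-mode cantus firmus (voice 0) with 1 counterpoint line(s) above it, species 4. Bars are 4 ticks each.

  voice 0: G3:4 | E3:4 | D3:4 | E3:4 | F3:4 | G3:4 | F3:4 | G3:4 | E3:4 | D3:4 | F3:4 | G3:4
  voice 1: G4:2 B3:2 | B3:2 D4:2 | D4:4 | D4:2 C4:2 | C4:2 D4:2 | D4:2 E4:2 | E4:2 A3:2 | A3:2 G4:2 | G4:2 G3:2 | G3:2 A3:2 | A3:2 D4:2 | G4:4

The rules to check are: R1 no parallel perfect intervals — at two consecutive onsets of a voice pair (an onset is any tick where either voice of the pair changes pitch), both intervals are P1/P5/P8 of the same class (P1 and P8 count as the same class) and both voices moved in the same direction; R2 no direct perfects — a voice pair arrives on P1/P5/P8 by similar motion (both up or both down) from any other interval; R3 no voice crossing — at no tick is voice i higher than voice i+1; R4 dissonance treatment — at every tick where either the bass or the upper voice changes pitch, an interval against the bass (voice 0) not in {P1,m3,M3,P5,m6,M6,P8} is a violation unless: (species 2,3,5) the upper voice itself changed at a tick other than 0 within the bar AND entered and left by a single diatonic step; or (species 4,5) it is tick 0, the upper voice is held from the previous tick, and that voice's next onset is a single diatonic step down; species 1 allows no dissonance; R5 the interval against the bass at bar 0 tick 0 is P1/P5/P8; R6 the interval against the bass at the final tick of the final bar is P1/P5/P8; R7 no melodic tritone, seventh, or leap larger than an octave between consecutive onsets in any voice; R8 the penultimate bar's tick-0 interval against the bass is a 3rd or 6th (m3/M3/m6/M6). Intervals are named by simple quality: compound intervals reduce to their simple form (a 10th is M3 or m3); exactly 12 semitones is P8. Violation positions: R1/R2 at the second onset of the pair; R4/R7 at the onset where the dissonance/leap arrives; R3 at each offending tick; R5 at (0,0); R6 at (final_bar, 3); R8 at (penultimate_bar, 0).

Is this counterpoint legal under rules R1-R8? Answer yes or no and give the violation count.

bar 0: v0=G3 v1=G4 (P8)
bar 1: v0=E3 v1=B3 (P5)
bar 2: v0=D3 v1=D4 (P8)
bar 3: v0=E3 v1=D4 (m7)
bar 4: v0=F3 v1=C4 (P5)
bar 5: v0=G3 v1=D4 (P5)
bar 6: v0=F3 v1=E4 (M7)
bar 7: v0=G3 v1=A3 (M2)
bar 8: v0=E3 v1=G4 (m3)
bar 9: v0=D3 v1=G3 (P4)
bar 10: v0=F3 v1=A3 (M3)
bar 11: v0=G3 v1=G4 (P8)
  R4 @ bar1.2: E3/D4 m7 untreated
  R4 @ bar6.0: F3/E4 M7 untreated
  R4 @ bar7.0: G3/A3 M2 untreated
  R7 @ bar7.2: A3->G4 leap 10st
  R4 @ bar9.0: D3/G3 P4 untreated
  R2 @ bar11.0: F3/D4 M6 -> G3/G4 P8 similar

No (6 violations)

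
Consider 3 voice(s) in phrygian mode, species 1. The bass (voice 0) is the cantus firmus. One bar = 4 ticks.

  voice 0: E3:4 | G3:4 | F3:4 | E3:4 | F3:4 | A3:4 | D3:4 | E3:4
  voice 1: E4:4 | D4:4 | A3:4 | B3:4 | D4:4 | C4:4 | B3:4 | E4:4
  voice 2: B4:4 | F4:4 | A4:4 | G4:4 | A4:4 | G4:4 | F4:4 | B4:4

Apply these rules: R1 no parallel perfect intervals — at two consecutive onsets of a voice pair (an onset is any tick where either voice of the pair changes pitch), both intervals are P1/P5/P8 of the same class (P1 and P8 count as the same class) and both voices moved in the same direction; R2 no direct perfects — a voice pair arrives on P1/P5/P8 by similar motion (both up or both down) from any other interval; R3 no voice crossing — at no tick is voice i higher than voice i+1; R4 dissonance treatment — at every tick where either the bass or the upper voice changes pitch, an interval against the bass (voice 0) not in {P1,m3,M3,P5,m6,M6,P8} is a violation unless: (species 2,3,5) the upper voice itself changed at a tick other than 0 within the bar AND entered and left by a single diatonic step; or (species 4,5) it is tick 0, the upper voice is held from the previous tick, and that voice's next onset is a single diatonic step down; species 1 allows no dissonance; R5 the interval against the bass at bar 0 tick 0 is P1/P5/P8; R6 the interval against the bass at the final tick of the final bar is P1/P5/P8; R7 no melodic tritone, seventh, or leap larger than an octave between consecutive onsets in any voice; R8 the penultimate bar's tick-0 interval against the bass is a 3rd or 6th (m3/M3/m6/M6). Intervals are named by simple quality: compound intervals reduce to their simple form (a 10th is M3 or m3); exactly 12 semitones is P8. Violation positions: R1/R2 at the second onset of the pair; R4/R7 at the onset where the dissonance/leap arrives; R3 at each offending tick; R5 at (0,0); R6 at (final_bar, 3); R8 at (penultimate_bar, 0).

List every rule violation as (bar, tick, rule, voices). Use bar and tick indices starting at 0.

(1, 0, R4, (0, 2))
(1, 0, R7, (2,))
(4, 0, R2, (1, 2))
(5, 0, R1, (1, 2))
(5, 0, R4, (0, 2))
(7, 0, R2, (0, 1))
(7, 0, R2, (0, 2))
(7, 0, R2, (1, 2))
(7, 0, R7, (2,))

bar 0: v0=E3 v1=E4 v2=B4 downbeat P5
bar 1: v0=G3 v1=D4 v2=F4 downbeat m7
bar 2: v0=F3 v1=A3 v2=A4 downbeat M3
bar 3: v0=E3 v1=B3 v2=G4 downbeat m3
bar 4: v0=F3 v1=D4 v2=A4 downbeat M3
bar 5: v0=A3 v1=C4 v2=G4 downbeat m7
bar 6: v0=D3 v1=B3 v2=F4 downbeat m3
bar 7: v0=E3 v1=E4 v2=B4 downbeat P5
  -> R4 @ bar 1 tick 0 v(0, 2): G3/F4 m7 untreated
  -> R7 @ bar 1 tick 0 v(2,): B4->F4 leap 6st
  -> R2 @ bar 4 tick 0 v(1, 2): B3/G4 m6 -> D4/A4 P5 similar
  -> R1 @ bar 5 tick 0 v(1, 2): D4/A4 P5 -> C4/G4 P5 similar
  -> R4 @ bar 5 tick 0 v(0, 2): A3/G4 m7 untreated
  -> R2 @ bar 7 tick 0 v(0, 1): D3/B3 M6 -> E3/E4 P8 similar
  -> R2 @ bar 7 tick 0 v(0, 2): D3/F4 m3 -> E3/B4 P5 similar
  -> R2 @ bar 7 tick 0 v(1, 2): B3/F4 TT -> E4/B4 P5 similar
  -> R7 @ bar 7 tick 0 v(2,): F4->B4 leap 6st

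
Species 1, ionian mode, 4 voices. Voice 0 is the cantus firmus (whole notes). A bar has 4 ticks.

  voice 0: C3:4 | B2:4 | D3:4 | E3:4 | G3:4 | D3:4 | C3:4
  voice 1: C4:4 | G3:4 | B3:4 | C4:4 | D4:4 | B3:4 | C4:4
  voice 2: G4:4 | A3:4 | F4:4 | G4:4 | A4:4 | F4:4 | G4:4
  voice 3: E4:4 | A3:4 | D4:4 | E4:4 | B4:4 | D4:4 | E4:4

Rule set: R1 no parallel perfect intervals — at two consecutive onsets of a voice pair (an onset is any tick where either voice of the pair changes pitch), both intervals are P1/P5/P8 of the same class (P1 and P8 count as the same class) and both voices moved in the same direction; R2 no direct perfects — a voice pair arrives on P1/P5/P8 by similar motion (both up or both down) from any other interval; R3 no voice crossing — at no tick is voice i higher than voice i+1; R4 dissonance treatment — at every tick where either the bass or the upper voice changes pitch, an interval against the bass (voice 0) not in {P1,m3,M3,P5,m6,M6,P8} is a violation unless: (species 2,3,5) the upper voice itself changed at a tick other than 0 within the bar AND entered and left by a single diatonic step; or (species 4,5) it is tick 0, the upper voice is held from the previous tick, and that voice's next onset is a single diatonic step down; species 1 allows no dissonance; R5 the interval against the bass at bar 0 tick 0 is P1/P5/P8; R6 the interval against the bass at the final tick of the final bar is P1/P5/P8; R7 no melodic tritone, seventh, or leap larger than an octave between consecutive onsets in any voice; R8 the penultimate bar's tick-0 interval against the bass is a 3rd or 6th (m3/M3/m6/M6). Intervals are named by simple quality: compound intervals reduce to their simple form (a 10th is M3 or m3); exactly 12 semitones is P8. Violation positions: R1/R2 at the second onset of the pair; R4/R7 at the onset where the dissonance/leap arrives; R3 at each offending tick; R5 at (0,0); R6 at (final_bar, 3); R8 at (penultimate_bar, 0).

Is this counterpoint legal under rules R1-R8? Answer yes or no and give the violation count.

No (35 violations)

bar 0: v0=C3 v1=C4 v2=G4 v3=E4 (M3)
bar 1: v0=B2 v1=G3 v2=A3 v3=A3 (m7)
bar 2: v0=D3 v1=B3 v2=F4 v3=D4 (P8)
bar 3: v0=E3 v1=C4 v2=G4 v3=E4 (P8)
bar 4: v0=G3 v1=D4 v2=A4 v3=B4 (M3)
bar 5: v0=D3 v1=B3 v2=F4 v3=D4 (P8)
bar 6: v0=C3 v1=C4 v2=G4 v3=E4 (M3)
  R3 @ bar0.0: G4 above E4
  R5 @ bar0.0: opens on M3
  R3 @ bar0.1: G4 above E4
  R3 @ bar0.2: G4 above E4
  R3 @ bar0.3: G4 above E4
  R2 @ bar1.0: G4/E4 m3 -> A3/A3 P1 similar
  R4 @ bar1.0: B2/A3 m7 untreated
  R4 @ bar1.0: B2/A3 m7 untreated
  R7 @ bar1.0: G4->A3 leap 10st
  R2 @ bar2.0: B2/A3 m7 -> D3/D4 P8 similar
  R3 @ bar2.0: F4 above D4
  R3 @ bar2.1: F4 above D4
  R3 @ bar2.2: F4 above D4
  R3 @ bar2.3: F4 above D4
  R1 @ bar3.0: D3/D4 P8 -> E3/E4 P8 similar
  R2 @ bar3.0: B3/F4 TT -> C4/G4 P5 similar
  R3 @ bar3.0: G4 above E4
  R3 @ bar3.1: G4 above E4
  R3 @ bar3.2: G4 above E4
  R3 @ bar3.3: G4 above E4
  R1 @ bar4.0: C4/G4 P5 -> D4/A4 P5 similar
  R2 @ bar4.0: E3/C4 m6 -> G3/D4 P5 similar
  R4 @ bar4.0: G3/A4 M2 untreated
  R2 @ bar5.0: G3/B4 M3 -> D3/D4 P8 similar
  R3 @ bar5.0: F4 above D4
  R8 @ bar5.0: penult P8 not 3rd/6th
  R3 @ bar5.1: F4 above D4
  R3 @ bar5.2: F4 above D4
  R3 @ bar5.3: F4 above D4
  R2 @ bar6.0: B3/F4 TT -> C4/G4 P5 similar
  R3 @ bar6.0: G4 above E4
  R3 @ bar6.1: G4 above E4
  R3 @ bar6.2: G4 above E4
  R3 @ bar6.3: G4 above E4
  R6 @ bar6.3: closes on M3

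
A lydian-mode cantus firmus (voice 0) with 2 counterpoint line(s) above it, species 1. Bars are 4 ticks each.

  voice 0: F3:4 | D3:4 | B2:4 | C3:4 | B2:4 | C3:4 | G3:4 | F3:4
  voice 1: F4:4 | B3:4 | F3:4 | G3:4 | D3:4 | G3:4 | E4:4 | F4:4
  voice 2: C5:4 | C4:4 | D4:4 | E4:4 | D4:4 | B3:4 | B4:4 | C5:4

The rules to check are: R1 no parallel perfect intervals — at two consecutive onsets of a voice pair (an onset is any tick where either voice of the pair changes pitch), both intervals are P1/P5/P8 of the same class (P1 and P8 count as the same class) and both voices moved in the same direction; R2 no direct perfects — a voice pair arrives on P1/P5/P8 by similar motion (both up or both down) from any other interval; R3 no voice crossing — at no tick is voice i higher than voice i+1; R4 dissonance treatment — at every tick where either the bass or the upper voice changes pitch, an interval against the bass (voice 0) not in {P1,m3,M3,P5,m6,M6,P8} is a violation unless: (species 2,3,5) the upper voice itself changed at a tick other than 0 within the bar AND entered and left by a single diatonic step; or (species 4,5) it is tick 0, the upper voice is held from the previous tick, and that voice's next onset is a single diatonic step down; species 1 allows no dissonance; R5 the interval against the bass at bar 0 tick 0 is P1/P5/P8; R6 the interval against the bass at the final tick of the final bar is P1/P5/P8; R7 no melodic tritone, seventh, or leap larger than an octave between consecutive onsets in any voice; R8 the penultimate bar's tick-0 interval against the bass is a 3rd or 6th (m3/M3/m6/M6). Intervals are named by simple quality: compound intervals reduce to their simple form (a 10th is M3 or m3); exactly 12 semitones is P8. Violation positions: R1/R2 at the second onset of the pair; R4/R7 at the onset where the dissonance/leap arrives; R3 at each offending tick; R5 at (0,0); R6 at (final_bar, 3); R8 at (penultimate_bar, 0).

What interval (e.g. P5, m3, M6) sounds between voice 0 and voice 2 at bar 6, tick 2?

voice 0=G3 voice 2=B4 -> M3

M3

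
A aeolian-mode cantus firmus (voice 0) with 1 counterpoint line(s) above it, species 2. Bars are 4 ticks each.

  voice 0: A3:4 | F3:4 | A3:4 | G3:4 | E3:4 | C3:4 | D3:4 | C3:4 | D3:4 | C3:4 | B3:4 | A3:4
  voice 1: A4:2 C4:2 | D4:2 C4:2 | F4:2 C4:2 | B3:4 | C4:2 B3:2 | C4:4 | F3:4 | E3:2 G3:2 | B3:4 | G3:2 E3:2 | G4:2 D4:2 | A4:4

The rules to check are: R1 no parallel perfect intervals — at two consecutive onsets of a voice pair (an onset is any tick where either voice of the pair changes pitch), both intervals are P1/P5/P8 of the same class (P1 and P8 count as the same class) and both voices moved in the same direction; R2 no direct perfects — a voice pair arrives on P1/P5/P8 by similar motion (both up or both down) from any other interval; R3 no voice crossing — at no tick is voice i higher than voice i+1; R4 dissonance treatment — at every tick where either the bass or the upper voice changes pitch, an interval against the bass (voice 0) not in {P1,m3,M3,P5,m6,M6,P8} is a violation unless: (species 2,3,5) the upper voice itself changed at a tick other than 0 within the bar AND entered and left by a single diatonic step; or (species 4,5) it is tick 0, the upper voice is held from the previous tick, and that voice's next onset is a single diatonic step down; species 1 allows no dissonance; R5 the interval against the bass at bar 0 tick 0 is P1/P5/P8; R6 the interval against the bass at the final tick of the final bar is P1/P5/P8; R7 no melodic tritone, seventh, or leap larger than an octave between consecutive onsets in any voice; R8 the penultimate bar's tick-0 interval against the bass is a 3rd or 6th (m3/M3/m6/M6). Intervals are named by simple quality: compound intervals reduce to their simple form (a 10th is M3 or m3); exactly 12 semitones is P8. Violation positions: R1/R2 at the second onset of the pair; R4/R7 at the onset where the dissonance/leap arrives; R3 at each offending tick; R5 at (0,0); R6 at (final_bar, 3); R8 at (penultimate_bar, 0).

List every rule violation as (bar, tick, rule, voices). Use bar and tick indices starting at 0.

(9, 0, R2, (0, 1))
(10, 0, R7, (0,))
(10, 0, R7, (1,))

bar 0: v0=A3 v1=A4 downbeat P8
bar 1: v0=F3 v1=D4 downbeat M6
bar 2: v0=A3 v1=F4 downbeat m6
bar 3: v0=G3 v1=B3 downbeat M3
bar 4: v0=E3 v1=C4 downbeat m6
bar 5: v0=C3 v1=C4 downbeat P8
bar 6: v0=D3 v1=F3 downbeat m3
bar 7: v0=C3 v1=E3 downbeat M3
bar 8: v0=D3 v1=B3 downbeat M6
bar 9: v0=C3 v1=G3 downbeat P5
bar 10: v0=B3 v1=G4 downbeat m6
bar 11: v0=A3 v1=A4 downbeat P8
  -> R2 @ bar 9 tick 0 v(0, 1): D3/B3 M6 -> C3/G3 P5 similar
  -> R7 @ bar 10 tick 0 v(0,): C3->B3 leap 11st
  -> R7 @ bar 10 tick 0 v(1,): E3->G4 leap 15st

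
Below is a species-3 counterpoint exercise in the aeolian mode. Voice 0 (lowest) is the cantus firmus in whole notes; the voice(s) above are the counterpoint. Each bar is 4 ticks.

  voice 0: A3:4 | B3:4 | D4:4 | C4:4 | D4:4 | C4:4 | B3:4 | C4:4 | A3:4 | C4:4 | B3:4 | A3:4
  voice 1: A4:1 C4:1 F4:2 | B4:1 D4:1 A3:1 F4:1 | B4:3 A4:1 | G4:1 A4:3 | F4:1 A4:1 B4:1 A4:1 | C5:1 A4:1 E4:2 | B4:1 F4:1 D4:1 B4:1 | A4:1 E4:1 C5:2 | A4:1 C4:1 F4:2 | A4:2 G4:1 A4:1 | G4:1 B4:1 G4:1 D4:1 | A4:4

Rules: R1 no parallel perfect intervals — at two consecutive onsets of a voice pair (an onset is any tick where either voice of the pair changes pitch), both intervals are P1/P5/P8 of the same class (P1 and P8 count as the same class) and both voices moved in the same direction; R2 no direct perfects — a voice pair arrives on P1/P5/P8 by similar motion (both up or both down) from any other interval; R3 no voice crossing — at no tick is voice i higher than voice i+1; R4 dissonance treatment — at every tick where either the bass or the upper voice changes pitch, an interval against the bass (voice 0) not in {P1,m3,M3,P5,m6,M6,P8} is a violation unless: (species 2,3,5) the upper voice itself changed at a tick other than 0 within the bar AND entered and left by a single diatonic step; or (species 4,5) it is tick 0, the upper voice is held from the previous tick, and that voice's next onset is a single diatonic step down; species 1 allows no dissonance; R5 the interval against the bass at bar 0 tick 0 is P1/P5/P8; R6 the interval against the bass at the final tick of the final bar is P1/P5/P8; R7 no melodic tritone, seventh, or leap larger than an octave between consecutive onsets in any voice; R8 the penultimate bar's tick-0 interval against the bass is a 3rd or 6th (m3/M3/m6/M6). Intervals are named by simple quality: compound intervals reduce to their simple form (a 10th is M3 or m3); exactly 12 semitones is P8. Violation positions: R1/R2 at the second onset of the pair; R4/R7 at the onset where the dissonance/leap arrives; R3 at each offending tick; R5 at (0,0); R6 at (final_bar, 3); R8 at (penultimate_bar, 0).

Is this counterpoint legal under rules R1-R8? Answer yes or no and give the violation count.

bar 0: v0=A3 v1=A4 (P8)
bar 1: v0=B3 v1=B4 (P8)
bar 2: v0=D4 v1=B4 (M6)
bar 3: v0=C4 v1=G4 (P5)
bar 4: v0=D4 v1=F4 (m3)
bar 5: v0=C4 v1=C5 (P8)
bar 6: v0=B3 v1=B4 (P8)
bar 7: v0=C4 v1=A4 (M6)
bar 8: v0=A3 v1=A4 (P8)
bar 9: v0=C4 v1=A4 (M6)
bar 10: v0=B3 v1=G4 (m6)
bar 11: v0=A3 v1=A4 (P8)
  R2 @ bar1.0: A3/F4 m6 -> B3/B4 P8 similar
  R7 @ bar1.0: F4->B4 leap 6st
  R3 @ bar1.2: B3 above A3
  R4 @ bar1.2: B3/A3 M2 untreated
  R4 @ bar1.3: B3/F4 TT untreated
  R7 @ bar2.0: F4->B4 leap 6st
  R1 @ bar3.0: D4/A4 P5 -> C4/G4 P5 similar
  R4 @ bar6.1: B3/F4 TT untreated
  R7 @ bar6.1: B4->F4 leap 6st
  R1 @ bar8.0: C4/C5 P8 -> A3/A4 P8 similar

No (10 violations)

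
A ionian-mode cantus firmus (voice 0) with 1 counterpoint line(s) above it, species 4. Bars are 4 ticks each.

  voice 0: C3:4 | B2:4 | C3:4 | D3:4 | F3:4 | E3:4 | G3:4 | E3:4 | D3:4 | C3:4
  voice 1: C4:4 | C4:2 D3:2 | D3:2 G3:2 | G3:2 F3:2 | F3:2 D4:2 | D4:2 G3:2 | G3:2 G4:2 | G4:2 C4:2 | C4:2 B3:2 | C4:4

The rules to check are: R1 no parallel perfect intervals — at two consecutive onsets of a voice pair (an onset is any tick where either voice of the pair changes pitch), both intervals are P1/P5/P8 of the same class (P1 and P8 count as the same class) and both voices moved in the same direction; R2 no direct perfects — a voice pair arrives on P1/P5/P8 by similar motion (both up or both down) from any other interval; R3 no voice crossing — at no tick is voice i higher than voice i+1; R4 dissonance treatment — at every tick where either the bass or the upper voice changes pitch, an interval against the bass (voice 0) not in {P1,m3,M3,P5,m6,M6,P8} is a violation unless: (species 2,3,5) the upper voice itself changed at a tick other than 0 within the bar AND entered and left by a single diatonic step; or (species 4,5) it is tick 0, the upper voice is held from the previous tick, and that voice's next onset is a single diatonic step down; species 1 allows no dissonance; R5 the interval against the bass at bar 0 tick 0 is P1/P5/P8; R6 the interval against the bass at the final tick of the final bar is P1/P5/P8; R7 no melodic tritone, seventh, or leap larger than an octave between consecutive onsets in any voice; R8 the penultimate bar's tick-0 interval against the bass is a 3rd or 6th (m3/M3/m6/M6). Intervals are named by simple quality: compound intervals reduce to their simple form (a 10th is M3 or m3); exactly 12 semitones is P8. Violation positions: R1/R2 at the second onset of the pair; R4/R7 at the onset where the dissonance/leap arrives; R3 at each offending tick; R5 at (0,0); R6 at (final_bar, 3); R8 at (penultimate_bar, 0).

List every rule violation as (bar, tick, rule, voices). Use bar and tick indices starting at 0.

bar 0: v0=C3 v1=C4 downbeat P8
bar 1: v0=B2 v1=C4 downbeat m2
bar 2: v0=C3 v1=D3 downbeat M2
bar 3: v0=D3 v1=G3 downbeat P4
bar 4: v0=F3 v1=F3 downbeat P1
bar 5: v0=E3 v1=D4 downbeat m7
bar 6: v0=G3 v1=G3 downbeat P1
bar 7: v0=E3 v1=G4 downbeat m3
bar 8: v0=D3 v1=C4 downbeat m7
bar 9: v0=C3 v1=C4 downbeat P8
  -> R4 @ bar 1 tick 0 v(0, 1): B2/C4 m2 untreated
  -> R7 @ bar 1 tick 2 v(1,): C4->D3 leap 10st
  -> R4 @ bar 2 tick 0 v(0, 1): C3/D3 M2 untreated
  -> R4 @ bar 5 tick 0 v(0, 1): E3/D4 m7 untreated
  -> R8 @ bar 8 tick 0 v(0, 1): penult m7 not 3rd/6th

(1, 0, R4, (0, 1))
(1, 2, R7, (1,))
(2, 0, R4, (0, 1))
(5, 0, R4, (0, 1))
(8, 0, R8, (0, 1))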